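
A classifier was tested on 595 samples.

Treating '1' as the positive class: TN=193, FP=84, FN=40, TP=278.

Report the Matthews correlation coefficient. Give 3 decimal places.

0.583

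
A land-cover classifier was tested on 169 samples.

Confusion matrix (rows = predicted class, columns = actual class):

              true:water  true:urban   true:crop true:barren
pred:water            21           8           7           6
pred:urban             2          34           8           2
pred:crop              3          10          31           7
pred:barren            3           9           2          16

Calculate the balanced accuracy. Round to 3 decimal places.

Balanced accuracy = mean of per-class recall.
  water: recall = 21/29 = 0.7241
  urban: recall = 34/61 = 0.5574
  crop: recall = 31/48 = 0.6458
  barren: recall = 16/31 = 0.5161
Mean = (0.7241 + 0.5574 + 0.6458 + 0.5161) / 4 = 0.611

0.611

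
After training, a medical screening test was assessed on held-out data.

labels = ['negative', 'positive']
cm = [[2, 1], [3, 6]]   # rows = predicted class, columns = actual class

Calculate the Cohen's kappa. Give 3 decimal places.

Observed agreement pₒ = trace/N = 8/12 = 0.6667
Expected agreement pₑ = Σ (rowᵢ·colᵢ)/N² = (5·3 + 7·9)/12² = 0.5417
κ = (pₒ − pₑ)/(1 − pₑ) = (0.6667 − 0.5417)/(1 − 0.5417) = 0.273

0.273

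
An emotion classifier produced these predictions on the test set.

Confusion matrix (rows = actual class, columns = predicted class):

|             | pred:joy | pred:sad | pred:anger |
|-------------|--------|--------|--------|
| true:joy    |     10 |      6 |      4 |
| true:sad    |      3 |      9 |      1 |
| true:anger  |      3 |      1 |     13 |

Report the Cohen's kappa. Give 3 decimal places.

Observed agreement pₒ = trace/N = 32/50 = 0.6400
Expected agreement pₑ = Σ (rowᵢ·colᵢ)/N² = (20·16 + 13·16 + 17·18)/50² = 0.3336
κ = (pₒ − pₑ)/(1 − pₑ) = (0.6400 − 0.3336)/(1 − 0.3336) = 0.460

0.460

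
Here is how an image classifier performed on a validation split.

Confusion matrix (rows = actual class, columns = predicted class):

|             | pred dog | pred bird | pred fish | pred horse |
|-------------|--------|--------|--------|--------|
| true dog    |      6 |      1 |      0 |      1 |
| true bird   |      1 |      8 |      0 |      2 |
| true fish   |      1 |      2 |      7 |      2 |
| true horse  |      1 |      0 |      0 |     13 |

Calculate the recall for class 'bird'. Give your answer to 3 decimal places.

One-vs-rest for 'bird': TP = diagonal; FP = other classes predicted 'bird'; FN = 'bird' predicted as other.
recall = TP/(TP+FN).
bird: TP=8, FN=1+0+2=3 → 8/11 = 0.7273

0.727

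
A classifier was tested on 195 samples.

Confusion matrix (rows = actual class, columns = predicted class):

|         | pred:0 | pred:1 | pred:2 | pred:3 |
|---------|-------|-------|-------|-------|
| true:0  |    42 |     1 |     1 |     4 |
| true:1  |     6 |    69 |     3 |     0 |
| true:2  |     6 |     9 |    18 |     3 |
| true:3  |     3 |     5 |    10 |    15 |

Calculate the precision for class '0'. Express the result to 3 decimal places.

0.737

Take TP from the diagonal, FP from the rest of the '0' prediction marginal, FN from the rest of the '0' actual marginal.
precision = TP/(TP+FP).
0: TP=42, FP=6+6+3=15 → 42/57 = 0.7368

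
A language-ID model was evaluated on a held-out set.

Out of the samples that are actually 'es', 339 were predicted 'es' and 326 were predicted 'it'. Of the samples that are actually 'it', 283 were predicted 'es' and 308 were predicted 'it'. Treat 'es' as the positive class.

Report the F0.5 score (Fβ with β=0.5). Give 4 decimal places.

0.5376

Fβ = (1+β²)·TP / ((1+β²)·TP + β²·FN + FP), with β²=1/4
= 1.25·339 / (1.25·339 + 0.25·326 + 283) = 0.5376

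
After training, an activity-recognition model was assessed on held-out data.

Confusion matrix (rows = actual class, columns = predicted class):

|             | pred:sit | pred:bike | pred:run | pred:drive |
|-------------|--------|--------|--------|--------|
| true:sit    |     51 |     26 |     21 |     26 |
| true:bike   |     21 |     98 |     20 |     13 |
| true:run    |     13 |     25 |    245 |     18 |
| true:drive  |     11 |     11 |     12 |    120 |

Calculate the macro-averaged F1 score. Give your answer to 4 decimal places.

0.6587

Per-class F1 score (2·TP/(2·TP+FP+FN)):
  sit: TP=51, FP=21+13+11=45, FN=26+21+26=73 → 102/220 = 0.46364
  bike: TP=98, FP=26+25+11=62, FN=21+20+13=54 → 196/312 = 0.62821
  run: TP=245, FP=21+20+12=53, FN=13+25+18=56 → 490/599 = 0.81803
  drive: TP=120, FP=26+13+18=57, FN=11+11+12=34 → 240/331 = 0.72508
Macro-F1 score = mean = (0.46364 + 0.62821 + 0.81803 + 0.72508) / 4 = 0.6587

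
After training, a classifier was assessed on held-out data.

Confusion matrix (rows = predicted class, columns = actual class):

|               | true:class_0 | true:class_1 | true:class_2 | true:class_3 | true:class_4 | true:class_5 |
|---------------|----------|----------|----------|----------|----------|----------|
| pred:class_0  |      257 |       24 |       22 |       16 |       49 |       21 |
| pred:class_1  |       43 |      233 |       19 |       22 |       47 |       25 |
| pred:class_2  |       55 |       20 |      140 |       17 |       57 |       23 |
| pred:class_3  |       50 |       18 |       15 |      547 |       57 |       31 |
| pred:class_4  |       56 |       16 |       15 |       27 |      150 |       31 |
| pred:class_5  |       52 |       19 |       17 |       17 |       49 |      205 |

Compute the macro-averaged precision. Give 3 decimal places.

Per-class precision (TP/(TP+FP)):
  class_0: TP=257, FP=24+22+16+49+21=132 → 257/389 = 0.6607
  class_1: TP=233, FP=43+19+22+47+25=156 → 233/389 = 0.5990
  class_2: TP=140, FP=55+20+17+57+23=172 → 140/312 = 0.4487
  class_3: TP=547, FP=50+18+15+57+31=171 → 547/718 = 0.7618
  class_4: TP=150, FP=56+16+15+27+31=145 → 150/295 = 0.5085
  class_5: TP=205, FP=52+19+17+17+49=154 → 205/359 = 0.5710
Macro-precision = mean = (0.6607 + 0.5990 + 0.4487 + 0.7618 + 0.5085 + 0.5710) / 6 = 0.592

0.592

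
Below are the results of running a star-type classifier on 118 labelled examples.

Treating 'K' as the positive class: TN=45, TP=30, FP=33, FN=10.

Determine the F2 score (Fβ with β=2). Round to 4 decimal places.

0.6726

Fβ = (1+β²)·TP / ((1+β²)·TP + β²·FN + FP), with β²=4
= 5·30 / (5·30 + 4·10 + 33) = 0.6726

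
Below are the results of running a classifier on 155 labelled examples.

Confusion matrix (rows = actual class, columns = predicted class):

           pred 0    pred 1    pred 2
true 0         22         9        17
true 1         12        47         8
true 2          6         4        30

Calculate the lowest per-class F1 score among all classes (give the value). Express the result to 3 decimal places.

Per-class F1 score (2·TP/(2·TP+FP+FN)):
  0: TP=22, FP=12+6=18, FN=9+17=26 → 44/88 = 0.5000
  1: TP=47, FP=9+4=13, FN=12+8=20 → 94/127 = 0.7402
  2: TP=30, FP=17+8=25, FN=6+4=10 → 60/95 = 0.6316
Lowest is class '0' with F1 score = 0.500.

0.500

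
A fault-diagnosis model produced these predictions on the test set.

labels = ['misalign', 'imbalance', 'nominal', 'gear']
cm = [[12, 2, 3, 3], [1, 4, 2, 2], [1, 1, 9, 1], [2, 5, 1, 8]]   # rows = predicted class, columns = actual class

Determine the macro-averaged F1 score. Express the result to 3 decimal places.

Per-class F1 score (2·TP/(2·TP+FP+FN)):
  misalign: TP=12, FP=2+3+3=8, FN=1+1+2=4 → 24/36 = 0.6667
  imbalance: TP=4, FP=1+2+2=5, FN=2+1+5=8 → 8/21 = 0.3810
  nominal: TP=9, FP=1+1+1=3, FN=3+2+1=6 → 18/27 = 0.6667
  gear: TP=8, FP=2+5+1=8, FN=3+2+1=6 → 16/30 = 0.5333
Macro-F1 score = mean = (0.6667 + 0.3810 + 0.6667 + 0.5333) / 4 = 0.562

0.562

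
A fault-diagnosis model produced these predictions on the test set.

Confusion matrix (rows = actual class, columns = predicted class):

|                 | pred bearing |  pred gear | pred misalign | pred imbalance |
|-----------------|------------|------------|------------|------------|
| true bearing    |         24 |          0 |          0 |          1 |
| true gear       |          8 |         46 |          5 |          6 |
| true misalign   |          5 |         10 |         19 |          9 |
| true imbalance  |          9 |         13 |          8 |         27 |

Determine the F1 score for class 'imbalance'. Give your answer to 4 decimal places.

Treat 'imbalance' as positive and all other classes as negative.
F1 score = 2·TP/(2·TP+FP+FN).
imbalance: TP=27, FP=1+6+9=16, FN=9+13+8=30 → 54/100 = 0.54000

0.5400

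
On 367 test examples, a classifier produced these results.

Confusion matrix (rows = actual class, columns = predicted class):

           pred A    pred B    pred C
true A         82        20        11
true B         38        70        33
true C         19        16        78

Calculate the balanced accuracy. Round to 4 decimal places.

0.6375

Balanced accuracy = mean of per-class recall.
  A: recall = 82/113 = 0.72566
  B: recall = 70/141 = 0.49645
  C: recall = 78/113 = 0.69027
Mean = (0.72566 + 0.49645 + 0.69027) / 3 = 0.6375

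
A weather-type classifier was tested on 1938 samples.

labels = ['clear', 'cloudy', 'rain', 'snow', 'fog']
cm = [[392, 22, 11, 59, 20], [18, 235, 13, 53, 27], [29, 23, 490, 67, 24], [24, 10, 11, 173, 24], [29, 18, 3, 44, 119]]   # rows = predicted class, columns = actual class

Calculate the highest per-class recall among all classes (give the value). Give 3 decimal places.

Per-class recall (TP/(TP+FN)):
  clear: TP=392, FN=18+29+24+29=100 → 392/492 = 0.7967
  cloudy: TP=235, FN=22+23+10+18=73 → 235/308 = 0.7630
  rain: TP=490, FN=11+13+11+3=38 → 490/528 = 0.9280
  snow: TP=173, FN=59+53+67+44=223 → 173/396 = 0.4369
  fog: TP=119, FN=20+27+24+24=95 → 119/214 = 0.5561
Highest is class 'rain' with recall = 0.928.

0.928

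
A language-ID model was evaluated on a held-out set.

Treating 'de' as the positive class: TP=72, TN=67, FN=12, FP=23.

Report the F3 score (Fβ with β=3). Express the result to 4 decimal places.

0.8461

Fβ = (1+β²)·TP / ((1+β²)·TP + β²·FN + FP), with β²=9
= 10·72 / (10·72 + 9·12 + 23) = 0.8461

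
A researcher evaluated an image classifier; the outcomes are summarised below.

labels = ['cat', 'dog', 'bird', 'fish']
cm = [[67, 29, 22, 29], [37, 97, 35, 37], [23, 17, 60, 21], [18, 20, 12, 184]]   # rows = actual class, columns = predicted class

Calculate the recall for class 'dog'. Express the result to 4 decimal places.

0.4709

One-vs-rest for 'dog': TP = diagonal; FP = other classes predicted 'dog'; FN = 'dog' predicted as other.
recall = TP/(TP+FN).
dog: TP=97, FN=37+35+37=109 → 97/206 = 0.47087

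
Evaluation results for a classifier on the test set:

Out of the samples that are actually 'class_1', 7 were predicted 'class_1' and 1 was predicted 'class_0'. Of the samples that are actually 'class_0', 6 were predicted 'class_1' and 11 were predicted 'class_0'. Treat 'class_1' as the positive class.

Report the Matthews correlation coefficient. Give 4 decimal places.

0.4874

MCC = (TP·TN − FP·FN) / √((TP+FP)(TP+FN)(TN+FP)(TN+FN))
Numerator = 7·11 − 6·1 = 71
Denominator = √(13·8·17·12) = √21216 = 145.6571
MCC = 71 / 145.6571 = 0.4874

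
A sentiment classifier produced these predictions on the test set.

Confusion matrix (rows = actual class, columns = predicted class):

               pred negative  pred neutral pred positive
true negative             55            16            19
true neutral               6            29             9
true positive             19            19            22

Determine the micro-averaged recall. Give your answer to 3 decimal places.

Micro-averaging pools counts across classes: ΣTP=106, ΣFP=88, ΣFN=88.
Micro-recall = TP/(TP+FN) on pooled counts = 0.546 (equals overall accuracy in single-label multiclass).

0.546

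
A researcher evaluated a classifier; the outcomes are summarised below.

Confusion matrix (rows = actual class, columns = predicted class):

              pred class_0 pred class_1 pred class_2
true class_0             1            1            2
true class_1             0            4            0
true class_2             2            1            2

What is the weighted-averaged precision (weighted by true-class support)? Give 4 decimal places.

Per-class precision (TP/(TP+FP)):
  class_0: TP=1, FP=0+2=2 → 1/3 = 0.33333
  class_1: TP=4, FP=1+1=2 → 4/6 = 0.66667
  class_2: TP=2, FP=2+0=2 → 2/4 = 0.50000
Weighted-precision = Σ (supportᵢ/N)·precisionᵢ with N=13: (4/13)·0.33333 + (4/13)·0.66667 + (5/13)·0.50000 = 0.5000

0.5000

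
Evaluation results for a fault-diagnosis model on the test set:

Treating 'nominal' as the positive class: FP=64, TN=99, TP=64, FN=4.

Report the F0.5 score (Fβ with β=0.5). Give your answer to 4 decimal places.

Fβ = (1+β²)·TP / ((1+β²)·TP + β²·FN + FP), with β²=1/4
= 1.25·64 / (1.25·64 + 0.25·4 + 64) = 0.5517

0.5517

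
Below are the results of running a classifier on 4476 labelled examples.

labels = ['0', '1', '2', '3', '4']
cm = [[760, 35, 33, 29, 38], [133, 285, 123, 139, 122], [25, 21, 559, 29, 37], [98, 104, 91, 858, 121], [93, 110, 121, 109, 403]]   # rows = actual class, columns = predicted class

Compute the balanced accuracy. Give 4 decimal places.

0.6388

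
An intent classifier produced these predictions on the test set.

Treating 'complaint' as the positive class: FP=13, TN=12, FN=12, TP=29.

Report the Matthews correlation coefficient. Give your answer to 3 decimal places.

0.189

MCC = (TP·TN − FP·FN) / √((TP+FP)(TP+FN)(TN+FP)(TN+FN))
Numerator = 29·12 − 13·12 = 192
Denominator = √(42·41·25·24) = √1033200 = 1016.4645
MCC = 192 / 1016.4645 = 0.189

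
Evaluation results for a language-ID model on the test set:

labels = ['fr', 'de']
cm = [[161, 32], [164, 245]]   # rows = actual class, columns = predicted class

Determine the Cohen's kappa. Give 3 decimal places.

Observed agreement pₒ = trace/N = 406/602 = 0.6744
Expected agreement pₑ = Σ (rowᵢ·colᵢ)/N² = (193·325 + 409·277)/602² = 0.4857
κ = (pₒ − pₑ)/(1 − pₑ) = (0.6744 − 0.4857)/(1 − 0.4857) = 0.367

0.367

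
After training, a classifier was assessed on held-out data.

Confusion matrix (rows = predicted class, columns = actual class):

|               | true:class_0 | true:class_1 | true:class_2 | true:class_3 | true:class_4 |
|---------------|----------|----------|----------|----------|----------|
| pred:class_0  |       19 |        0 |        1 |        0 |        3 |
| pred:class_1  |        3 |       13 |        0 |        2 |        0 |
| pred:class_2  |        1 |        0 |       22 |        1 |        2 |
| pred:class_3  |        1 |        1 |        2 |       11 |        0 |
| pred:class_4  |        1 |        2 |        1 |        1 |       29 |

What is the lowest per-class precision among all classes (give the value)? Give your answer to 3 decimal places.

Per-class precision (TP/(TP+FP)):
  class_0: TP=19, FP=0+1+0+3=4 → 19/23 = 0.8261
  class_1: TP=13, FP=3+0+2+0=5 → 13/18 = 0.7222
  class_2: TP=22, FP=1+0+1+2=4 → 22/26 = 0.8462
  class_3: TP=11, FP=1+1+2+0=4 → 11/15 = 0.7333
  class_4: TP=29, FP=1+2+1+1=5 → 29/34 = 0.8529
Lowest is class 'class_1' with precision = 0.722.

0.722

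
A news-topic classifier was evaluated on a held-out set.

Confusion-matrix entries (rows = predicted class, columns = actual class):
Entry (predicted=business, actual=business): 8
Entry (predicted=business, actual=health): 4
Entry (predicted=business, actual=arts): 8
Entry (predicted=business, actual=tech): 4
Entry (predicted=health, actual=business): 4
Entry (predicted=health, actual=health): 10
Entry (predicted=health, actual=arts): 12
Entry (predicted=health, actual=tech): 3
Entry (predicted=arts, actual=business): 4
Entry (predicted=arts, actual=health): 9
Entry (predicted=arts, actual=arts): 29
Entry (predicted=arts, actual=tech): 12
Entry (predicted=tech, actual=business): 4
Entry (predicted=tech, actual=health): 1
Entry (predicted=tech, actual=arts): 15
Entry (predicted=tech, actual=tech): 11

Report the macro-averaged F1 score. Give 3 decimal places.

0.398

Per-class F1 score (2·TP/(2·TP+FP+FN)):
  business: TP=8, FP=4+8+4=16, FN=4+4+4=12 → 16/44 = 0.3636
  health: TP=10, FP=4+12+3=19, FN=4+9+1=14 → 20/53 = 0.3774
  arts: TP=29, FP=4+9+12=25, FN=8+12+15=35 → 58/118 = 0.4915
  tech: TP=11, FP=4+1+15=20, FN=4+3+12=19 → 22/61 = 0.3607
Macro-F1 score = mean = (0.3636 + 0.3774 + 0.4915 + 0.3607) / 4 = 0.398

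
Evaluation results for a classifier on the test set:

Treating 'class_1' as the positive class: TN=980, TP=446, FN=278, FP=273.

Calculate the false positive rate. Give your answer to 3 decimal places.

0.218

FPR = FP/(FP+TN) = 273/(273+980) = 0.218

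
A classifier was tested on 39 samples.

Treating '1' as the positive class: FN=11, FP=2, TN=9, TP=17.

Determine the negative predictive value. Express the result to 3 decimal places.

NPV = TN/(TN+FN) = 9/(9+11) = 0.450

0.450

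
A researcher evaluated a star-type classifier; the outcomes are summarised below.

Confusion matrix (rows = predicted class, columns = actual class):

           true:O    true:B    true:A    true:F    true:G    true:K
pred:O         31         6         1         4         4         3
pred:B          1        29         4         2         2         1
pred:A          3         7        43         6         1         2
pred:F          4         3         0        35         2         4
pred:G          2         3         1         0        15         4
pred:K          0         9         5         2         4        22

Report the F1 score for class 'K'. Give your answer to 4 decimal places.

0.5641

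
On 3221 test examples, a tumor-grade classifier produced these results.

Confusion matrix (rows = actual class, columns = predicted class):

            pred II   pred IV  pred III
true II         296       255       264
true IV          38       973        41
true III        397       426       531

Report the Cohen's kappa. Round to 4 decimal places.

Observed agreement pₒ = trace/N = 1800/3221 = 0.55883
Expected agreement pₑ = Σ (rowᵢ·colᵢ)/N² = (815·731 + 1052·1654 + 1354·836)/3221² = 0.33424
κ = (pₒ − pₑ)/(1 − pₑ) = (0.55883 − 0.33424)/(1 − 0.33424) = 0.3373

0.3373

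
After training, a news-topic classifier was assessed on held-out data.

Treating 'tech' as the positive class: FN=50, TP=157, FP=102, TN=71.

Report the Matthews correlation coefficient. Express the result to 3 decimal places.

MCC = (TP·TN − FP·FN) / √((TP+FP)(TP+FN)(TN+FP)(TN+FN))
Numerator = 157·71 − 102·50 = 6047
Denominator = √(259·207·173·121) = √1122280929 = 33500.4616
MCC = 6047 / 33500.4616 = 0.181

0.181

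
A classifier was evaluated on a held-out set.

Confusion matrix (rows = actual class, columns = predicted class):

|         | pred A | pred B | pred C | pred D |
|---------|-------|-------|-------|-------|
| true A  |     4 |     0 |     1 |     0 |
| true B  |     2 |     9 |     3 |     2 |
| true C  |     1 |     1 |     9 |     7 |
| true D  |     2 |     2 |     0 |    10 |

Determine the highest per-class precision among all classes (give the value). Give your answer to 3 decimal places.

Per-class precision (TP/(TP+FP)):
  A: TP=4, FP=2+1+2=5 → 4/9 = 0.4444
  B: TP=9, FP=0+1+2=3 → 9/12 = 0.7500
  C: TP=9, FP=1+3+0=4 → 9/13 = 0.6923
  D: TP=10, FP=0+2+7=9 → 10/19 = 0.5263
Highest is class 'B' with precision = 0.750.

0.750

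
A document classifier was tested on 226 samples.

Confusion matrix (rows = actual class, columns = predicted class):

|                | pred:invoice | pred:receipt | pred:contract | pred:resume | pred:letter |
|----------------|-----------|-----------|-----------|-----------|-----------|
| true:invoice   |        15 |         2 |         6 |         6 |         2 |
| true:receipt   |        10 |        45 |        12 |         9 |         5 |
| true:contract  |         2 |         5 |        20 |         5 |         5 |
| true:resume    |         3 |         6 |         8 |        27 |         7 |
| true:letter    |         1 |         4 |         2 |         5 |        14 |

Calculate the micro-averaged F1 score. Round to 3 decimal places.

Micro-averaging pools counts across classes: ΣTP=121, ΣFP=105, ΣFN=105.
Micro-F1 score = 2·TP/(2·TP+FP+FN) on pooled counts = 0.535 (equals overall accuracy in single-label multiclass).

0.535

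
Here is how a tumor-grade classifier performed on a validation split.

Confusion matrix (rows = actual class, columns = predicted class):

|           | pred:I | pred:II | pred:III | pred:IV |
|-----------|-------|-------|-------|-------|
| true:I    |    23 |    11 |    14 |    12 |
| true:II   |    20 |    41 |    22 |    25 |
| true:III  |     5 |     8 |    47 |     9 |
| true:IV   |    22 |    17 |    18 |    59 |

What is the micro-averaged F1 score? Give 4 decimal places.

0.4816

Micro-averaging pools counts across classes: ΣTP=170, ΣFP=183, ΣFN=183.
Micro-F1 score = 2·TP/(2·TP+FP+FN) on pooled counts = 0.4816 (equals overall accuracy in single-label multiclass).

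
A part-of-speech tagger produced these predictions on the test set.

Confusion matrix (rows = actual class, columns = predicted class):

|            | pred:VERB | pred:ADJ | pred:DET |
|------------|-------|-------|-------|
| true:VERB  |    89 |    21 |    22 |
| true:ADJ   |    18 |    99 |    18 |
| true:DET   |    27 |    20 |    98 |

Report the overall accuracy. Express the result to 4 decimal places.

Accuracy = trace / total = (89+99+98=286) / 412 = 286/412 = 0.6942

0.6942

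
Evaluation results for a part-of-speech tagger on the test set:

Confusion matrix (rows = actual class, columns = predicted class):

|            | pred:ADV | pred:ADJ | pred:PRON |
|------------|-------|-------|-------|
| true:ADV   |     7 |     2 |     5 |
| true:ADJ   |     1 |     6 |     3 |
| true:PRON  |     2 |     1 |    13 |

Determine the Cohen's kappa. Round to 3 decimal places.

Observed agreement pₒ = trace/N = 26/40 = 0.6500
Expected agreement pₑ = Σ (rowᵢ·colᵢ)/N² = (14·10 + 10·9 + 16·21)/40² = 0.3538
κ = (pₒ − pₑ)/(1 − pₑ) = (0.6500 − 0.3538)/(1 − 0.3538) = 0.458

0.458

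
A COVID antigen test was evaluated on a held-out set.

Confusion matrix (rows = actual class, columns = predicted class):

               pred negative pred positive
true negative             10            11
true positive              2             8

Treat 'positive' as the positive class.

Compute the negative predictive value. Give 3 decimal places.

NPV = TN/(TN+FN) = 10/(10+2) = 0.833

0.833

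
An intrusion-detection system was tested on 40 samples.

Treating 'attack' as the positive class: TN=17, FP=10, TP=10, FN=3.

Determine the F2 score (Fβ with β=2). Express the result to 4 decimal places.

0.6944

Fβ = (1+β²)·TP / ((1+β²)·TP + β²·FN + FP), with β²=4
= 5·10 / (5·10 + 4·3 + 10) = 0.6944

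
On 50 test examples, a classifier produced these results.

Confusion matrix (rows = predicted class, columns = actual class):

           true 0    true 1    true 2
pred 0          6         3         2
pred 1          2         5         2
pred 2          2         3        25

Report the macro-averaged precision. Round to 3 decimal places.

0.645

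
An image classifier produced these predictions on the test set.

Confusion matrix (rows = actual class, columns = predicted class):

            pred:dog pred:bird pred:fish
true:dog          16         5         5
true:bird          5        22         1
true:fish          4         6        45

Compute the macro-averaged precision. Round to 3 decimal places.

Per-class precision (TP/(TP+FP)):
  dog: TP=16, FP=5+4=9 → 16/25 = 0.6400
  bird: TP=22, FP=5+6=11 → 22/33 = 0.6667
  fish: TP=45, FP=5+1=6 → 45/51 = 0.8824
Macro-precision = mean = (0.6400 + 0.6667 + 0.8824) / 3 = 0.730

0.730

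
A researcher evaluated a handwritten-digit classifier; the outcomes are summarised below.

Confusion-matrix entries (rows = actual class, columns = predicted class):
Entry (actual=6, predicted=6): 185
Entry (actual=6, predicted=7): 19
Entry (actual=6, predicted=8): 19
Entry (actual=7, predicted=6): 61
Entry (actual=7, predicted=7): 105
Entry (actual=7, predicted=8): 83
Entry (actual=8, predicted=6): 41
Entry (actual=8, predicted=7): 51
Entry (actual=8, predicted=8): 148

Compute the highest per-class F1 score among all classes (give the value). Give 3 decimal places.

0.725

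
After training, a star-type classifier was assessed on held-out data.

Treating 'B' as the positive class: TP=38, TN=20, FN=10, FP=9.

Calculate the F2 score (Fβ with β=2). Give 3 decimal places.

0.795

Fβ = (1+β²)·TP / ((1+β²)·TP + β²·FN + FP), with β²=4
= 5·38 / (5·38 + 4·10 + 9) = 0.795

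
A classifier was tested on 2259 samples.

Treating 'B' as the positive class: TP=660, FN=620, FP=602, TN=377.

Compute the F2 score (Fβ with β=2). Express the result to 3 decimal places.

0.517

Fβ = (1+β²)·TP / ((1+β²)·TP + β²·FN + FP), with β²=4
= 5·660 / (5·660 + 4·620 + 602) = 0.517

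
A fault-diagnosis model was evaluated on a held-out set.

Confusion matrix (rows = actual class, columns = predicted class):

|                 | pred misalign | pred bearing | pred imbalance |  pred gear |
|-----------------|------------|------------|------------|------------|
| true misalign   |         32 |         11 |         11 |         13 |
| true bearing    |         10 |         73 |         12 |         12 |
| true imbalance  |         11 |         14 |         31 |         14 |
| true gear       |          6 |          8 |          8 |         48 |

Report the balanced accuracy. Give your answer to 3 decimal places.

0.572

Balanced accuracy = mean of per-class recall.
  misalign: recall = 32/67 = 0.4776
  bearing: recall = 73/107 = 0.6822
  imbalance: recall = 31/70 = 0.4429
  gear: recall = 48/70 = 0.6857
Mean = (0.4776 + 0.6822 + 0.4429 + 0.6857) / 4 = 0.572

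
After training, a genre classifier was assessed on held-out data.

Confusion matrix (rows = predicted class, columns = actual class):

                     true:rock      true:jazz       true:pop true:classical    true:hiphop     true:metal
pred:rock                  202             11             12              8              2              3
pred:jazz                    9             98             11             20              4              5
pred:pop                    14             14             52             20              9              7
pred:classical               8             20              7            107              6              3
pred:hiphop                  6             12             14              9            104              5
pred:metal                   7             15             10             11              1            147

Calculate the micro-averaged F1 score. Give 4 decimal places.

Micro-averaging pools counts across classes: ΣTP=710, ΣFP=283, ΣFN=283.
Micro-F1 score = 2·TP/(2·TP+FP+FN) on pooled counts = 0.7150 (equals overall accuracy in single-label multiclass).

0.7150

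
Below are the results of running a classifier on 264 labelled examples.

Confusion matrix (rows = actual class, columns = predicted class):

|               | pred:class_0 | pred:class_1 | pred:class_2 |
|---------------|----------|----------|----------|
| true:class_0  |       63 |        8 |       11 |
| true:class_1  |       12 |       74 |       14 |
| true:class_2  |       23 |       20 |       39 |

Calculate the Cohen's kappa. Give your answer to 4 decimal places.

0.4973

Observed agreement pₒ = trace/N = 176/264 = 0.66667
Expected agreement pₑ = Σ (rowᵢ·colᵢ)/N² = (82·98 + 100·102 + 82·64)/264² = 0.33695
κ = (pₒ − pₑ)/(1 − pₑ) = (0.66667 − 0.33695)/(1 − 0.33695) = 0.4973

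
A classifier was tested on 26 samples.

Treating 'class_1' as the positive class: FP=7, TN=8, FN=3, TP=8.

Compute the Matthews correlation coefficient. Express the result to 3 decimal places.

0.261

MCC = (TP·TN − FP·FN) / √((TP+FP)(TP+FN)(TN+FP)(TN+FN))
Numerator = 8·8 − 7·3 = 43
Denominator = √(15·11·15·11) = √27225 = 165.0000
MCC = 43 / 165.0000 = 0.261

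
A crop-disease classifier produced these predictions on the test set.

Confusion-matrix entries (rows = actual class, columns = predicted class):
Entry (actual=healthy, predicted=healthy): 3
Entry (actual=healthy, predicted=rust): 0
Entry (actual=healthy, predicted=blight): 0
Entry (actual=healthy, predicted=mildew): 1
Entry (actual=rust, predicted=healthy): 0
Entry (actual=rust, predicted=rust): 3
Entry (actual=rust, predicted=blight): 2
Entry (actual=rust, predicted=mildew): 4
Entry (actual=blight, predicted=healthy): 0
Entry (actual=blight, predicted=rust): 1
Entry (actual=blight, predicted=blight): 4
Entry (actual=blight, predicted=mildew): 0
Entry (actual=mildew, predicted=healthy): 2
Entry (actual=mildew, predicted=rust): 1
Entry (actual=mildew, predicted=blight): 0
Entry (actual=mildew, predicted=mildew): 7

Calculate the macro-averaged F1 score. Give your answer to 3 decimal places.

Per-class F1 score (2·TP/(2·TP+FP+FN)):
  healthy: TP=3, FP=0+0+2=2, FN=0+0+1=1 → 6/9 = 0.6667
  rust: TP=3, FP=0+1+1=2, FN=0+2+4=6 → 6/14 = 0.4286
  blight: TP=4, FP=0+2+0=2, FN=0+1+0=1 → 8/11 = 0.7273
  mildew: TP=7, FP=1+4+0=5, FN=2+1+0=3 → 14/22 = 0.6364
Macro-F1 score = mean = (0.6667 + 0.4286 + 0.7273 + 0.6364) / 4 = 0.615

0.615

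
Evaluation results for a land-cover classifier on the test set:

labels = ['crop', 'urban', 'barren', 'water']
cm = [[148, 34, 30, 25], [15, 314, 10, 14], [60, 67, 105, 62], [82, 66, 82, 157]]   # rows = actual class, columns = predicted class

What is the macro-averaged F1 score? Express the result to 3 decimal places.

Per-class F1 score (2·TP/(2·TP+FP+FN)):
  crop: TP=148, FP=15+60+82=157, FN=34+30+25=89 → 296/542 = 0.5461
  urban: TP=314, FP=34+67+66=167, FN=15+10+14=39 → 628/834 = 0.7530
  barren: TP=105, FP=30+10+82=122, FN=60+67+62=189 → 210/521 = 0.4031
  water: TP=157, FP=25+14+62=101, FN=82+66+82=230 → 314/645 = 0.4868
Macro-F1 score = mean = (0.5461 + 0.7530 + 0.4031 + 0.4868) / 4 = 0.547

0.547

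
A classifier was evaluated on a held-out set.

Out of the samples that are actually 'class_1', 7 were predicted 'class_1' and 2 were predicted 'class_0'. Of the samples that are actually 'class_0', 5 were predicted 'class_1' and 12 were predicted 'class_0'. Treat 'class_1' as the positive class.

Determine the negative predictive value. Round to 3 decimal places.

0.857

NPV = TN/(TN+FN) = 12/(12+2) = 0.857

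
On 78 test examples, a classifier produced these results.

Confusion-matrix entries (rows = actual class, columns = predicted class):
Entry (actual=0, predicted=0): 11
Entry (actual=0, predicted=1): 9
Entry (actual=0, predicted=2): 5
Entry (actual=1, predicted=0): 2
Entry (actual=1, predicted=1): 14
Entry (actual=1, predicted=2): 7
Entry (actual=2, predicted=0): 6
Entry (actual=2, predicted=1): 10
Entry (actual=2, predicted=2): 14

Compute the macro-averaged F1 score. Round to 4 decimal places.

0.5000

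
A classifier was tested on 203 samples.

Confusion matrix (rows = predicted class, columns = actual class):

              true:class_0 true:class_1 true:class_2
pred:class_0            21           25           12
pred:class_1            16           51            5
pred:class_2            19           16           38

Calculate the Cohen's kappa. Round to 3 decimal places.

Observed agreement pₒ = trace/N = 110/203 = 0.5419
Expected agreement pₑ = Σ (rowᵢ·colᵢ)/N² = (56·58 + 92·72 + 55·73)/203² = 0.3370
κ = (pₒ − pₑ)/(1 − pₑ) = (0.5419 − 0.3370)/(1 − 0.3370) = 0.309

0.309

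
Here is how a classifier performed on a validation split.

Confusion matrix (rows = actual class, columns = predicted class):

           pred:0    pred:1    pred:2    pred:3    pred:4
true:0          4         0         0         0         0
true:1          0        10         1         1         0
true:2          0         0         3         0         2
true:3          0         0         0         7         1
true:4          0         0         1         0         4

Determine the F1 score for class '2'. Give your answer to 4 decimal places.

Take TP from the diagonal, FP from the rest of the '2' prediction marginal, FN from the rest of the '2' actual marginal.
F1 score = 2·TP/(2·TP+FP+FN).
2: TP=3, FP=0+1+0+1=2, FN=0+0+0+2=2 → 6/10 = 0.60000

0.6000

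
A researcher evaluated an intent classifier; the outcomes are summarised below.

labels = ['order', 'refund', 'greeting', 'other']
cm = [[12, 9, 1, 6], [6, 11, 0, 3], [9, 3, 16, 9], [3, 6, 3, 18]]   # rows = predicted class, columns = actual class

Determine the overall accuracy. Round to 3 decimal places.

0.496

Accuracy = trace / total = (12+11+16+18=57) / 115 = 57/115 = 0.496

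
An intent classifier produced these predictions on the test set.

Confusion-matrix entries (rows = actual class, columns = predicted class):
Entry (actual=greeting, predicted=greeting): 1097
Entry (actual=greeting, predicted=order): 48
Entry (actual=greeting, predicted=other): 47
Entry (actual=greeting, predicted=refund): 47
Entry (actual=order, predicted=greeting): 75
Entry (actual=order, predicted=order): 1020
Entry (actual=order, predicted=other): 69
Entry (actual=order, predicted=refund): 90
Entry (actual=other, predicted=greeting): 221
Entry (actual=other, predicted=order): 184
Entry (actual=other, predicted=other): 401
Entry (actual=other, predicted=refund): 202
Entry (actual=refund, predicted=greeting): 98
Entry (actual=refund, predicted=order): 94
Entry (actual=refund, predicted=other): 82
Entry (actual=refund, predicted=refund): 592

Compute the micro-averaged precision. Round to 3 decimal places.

Micro-averaging pools counts across classes: ΣTP=3110, ΣFP=1257, ΣFN=1257.
Micro-precision = TP/(TP+FP) on pooled counts = 0.712 (equals overall accuracy in single-label multiclass).

0.712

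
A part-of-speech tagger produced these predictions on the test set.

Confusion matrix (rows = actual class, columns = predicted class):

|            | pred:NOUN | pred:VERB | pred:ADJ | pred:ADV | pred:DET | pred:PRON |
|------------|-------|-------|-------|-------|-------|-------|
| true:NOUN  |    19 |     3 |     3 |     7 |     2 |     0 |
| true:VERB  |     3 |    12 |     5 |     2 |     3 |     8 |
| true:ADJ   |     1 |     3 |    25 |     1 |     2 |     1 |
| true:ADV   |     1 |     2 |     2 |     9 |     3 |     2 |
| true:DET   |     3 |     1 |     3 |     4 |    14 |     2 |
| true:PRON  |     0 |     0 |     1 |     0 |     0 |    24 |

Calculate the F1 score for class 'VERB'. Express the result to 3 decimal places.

Treat 'VERB' as positive and all other classes as negative.
F1 score = 2·TP/(2·TP+FP+FN).
VERB: TP=12, FP=3+3+2+1+0=9, FN=3+5+2+3+8=21 → 24/54 = 0.4444

0.444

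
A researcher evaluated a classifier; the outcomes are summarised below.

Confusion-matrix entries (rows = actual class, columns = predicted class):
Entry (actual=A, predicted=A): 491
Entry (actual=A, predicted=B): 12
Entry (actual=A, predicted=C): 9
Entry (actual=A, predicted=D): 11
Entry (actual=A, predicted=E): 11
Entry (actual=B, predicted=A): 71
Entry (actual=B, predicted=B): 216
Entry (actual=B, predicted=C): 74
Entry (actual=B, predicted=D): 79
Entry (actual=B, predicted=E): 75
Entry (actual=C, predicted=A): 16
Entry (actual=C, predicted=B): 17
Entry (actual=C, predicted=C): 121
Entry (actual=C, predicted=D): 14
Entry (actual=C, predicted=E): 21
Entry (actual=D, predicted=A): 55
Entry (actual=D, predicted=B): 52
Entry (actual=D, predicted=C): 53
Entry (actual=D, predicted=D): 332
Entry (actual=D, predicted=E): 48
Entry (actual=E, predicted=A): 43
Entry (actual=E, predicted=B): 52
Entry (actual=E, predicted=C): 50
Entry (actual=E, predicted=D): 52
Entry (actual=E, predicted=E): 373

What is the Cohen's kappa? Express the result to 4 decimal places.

0.5601

Observed agreement pₒ = trace/N = 1533/2348 = 0.65290
Expected agreement pₑ = Σ (rowᵢ·colᵢ)/N² = (534·676 + 515·349 + 189·307 + 540·488 + 570·528)/2348² = 0.21099
κ = (pₒ − pₑ)/(1 − pₑ) = (0.65290 − 0.21099)/(1 − 0.21099) = 0.5601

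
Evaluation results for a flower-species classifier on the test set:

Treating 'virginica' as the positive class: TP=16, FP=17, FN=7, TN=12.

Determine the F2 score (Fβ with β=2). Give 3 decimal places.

0.640

Fβ = (1+β²)·TP / ((1+β²)·TP + β²·FN + FP), with β²=4
= 5·16 / (5·16 + 4·7 + 17) = 0.640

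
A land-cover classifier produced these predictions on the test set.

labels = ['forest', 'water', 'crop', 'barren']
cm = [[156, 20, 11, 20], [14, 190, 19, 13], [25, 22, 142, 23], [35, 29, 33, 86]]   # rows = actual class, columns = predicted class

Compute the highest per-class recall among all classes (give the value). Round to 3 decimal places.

Per-class recall (TP/(TP+FN)):
  forest: TP=156, FN=20+11+20=51 → 156/207 = 0.7536
  water: TP=190, FN=14+19+13=46 → 190/236 = 0.8051
  crop: TP=142, FN=25+22+23=70 → 142/212 = 0.6698
  barren: TP=86, FN=35+29+33=97 → 86/183 = 0.4699
Highest is class 'water' with recall = 0.805.

0.805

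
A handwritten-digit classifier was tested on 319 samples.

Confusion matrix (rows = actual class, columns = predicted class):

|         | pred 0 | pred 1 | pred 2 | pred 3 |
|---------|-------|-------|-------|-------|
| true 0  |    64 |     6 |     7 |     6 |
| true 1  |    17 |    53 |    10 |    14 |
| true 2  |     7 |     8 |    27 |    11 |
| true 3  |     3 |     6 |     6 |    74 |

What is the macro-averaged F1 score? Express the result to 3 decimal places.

Per-class F1 score (2·TP/(2·TP+FP+FN)):
  0: TP=64, FP=17+7+3=27, FN=6+7+6=19 → 128/174 = 0.7356
  1: TP=53, FP=6+8+6=20, FN=17+10+14=41 → 106/167 = 0.6347
  2: TP=27, FP=7+10+6=23, FN=7+8+11=26 → 54/103 = 0.5243
  3: TP=74, FP=6+14+11=31, FN=3+6+6=15 → 148/194 = 0.7629
Macro-F1 score = mean = (0.7356 + 0.6347 + 0.5243 + 0.7629) / 4 = 0.664

0.664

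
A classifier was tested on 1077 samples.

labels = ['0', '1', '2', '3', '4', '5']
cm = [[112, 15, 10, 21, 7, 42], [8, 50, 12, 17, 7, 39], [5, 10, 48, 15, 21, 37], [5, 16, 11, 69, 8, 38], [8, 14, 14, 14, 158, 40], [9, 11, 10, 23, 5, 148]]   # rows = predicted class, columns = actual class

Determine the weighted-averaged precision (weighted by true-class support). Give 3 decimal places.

0.569

Per-class precision (TP/(TP+FP)):
  0: TP=112, FP=15+10+21+7+42=95 → 112/207 = 0.5411
  1: TP=50, FP=8+12+17+7+39=83 → 50/133 = 0.3759
  2: TP=48, FP=5+10+15+21+37=88 → 48/136 = 0.3529
  3: TP=69, FP=5+16+11+8+38=78 → 69/147 = 0.4694
  4: TP=158, FP=8+14+14+14+40=90 → 158/248 = 0.6371
  5: TP=148, FP=9+11+10+23+5=58 → 148/206 = 0.7184
Weighted-precision = Σ (supportᵢ/N)·precisionᵢ with N=1077: (147/1077)·0.5411 + (116/1077)·0.3759 + (105/1077)·0.3529 + (159/1077)·0.4694 + (206/1077)·0.6371 + (344/1077)·0.7184 = 0.569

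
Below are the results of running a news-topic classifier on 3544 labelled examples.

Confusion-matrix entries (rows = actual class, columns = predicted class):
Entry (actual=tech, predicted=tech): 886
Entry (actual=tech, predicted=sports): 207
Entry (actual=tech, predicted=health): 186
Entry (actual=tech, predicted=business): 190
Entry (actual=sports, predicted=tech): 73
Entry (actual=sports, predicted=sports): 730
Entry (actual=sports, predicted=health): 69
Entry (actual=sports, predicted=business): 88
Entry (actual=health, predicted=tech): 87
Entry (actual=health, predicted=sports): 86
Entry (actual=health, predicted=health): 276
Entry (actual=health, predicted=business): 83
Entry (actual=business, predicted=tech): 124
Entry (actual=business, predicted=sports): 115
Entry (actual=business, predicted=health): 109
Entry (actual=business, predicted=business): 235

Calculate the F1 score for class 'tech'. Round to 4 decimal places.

Treat 'tech' as positive and all other classes as negative.
F1 score = 2·TP/(2·TP+FP+FN).
tech: TP=886, FP=73+87+124=284, FN=207+186+190=583 → 1772/2639 = 0.67147

0.6715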